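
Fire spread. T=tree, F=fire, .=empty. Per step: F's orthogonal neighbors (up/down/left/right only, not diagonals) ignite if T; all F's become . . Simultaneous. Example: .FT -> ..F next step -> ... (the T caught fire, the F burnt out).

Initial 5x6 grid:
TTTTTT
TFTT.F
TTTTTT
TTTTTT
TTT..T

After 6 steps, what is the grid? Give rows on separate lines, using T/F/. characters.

Step 1: 6 trees catch fire, 2 burn out
  TFTTTF
  F.FT..
  TFTTTF
  TTTTTT
  TTT..T
Step 2: 9 trees catch fire, 6 burn out
  F.FTF.
  ...F..
  F.FTF.
  TFTTTF
  TTT..T
Step 3: 7 trees catch fire, 9 burn out
  ...F..
  ......
  ...F..
  F.FTF.
  TFT..F
Step 4: 3 trees catch fire, 7 burn out
  ......
  ......
  ......
  ...F..
  F.F...
Step 5: 0 trees catch fire, 3 burn out
  ......
  ......
  ......
  ......
  ......
Step 6: 0 trees catch fire, 0 burn out
  ......
  ......
  ......
  ......
  ......

......
......
......
......
......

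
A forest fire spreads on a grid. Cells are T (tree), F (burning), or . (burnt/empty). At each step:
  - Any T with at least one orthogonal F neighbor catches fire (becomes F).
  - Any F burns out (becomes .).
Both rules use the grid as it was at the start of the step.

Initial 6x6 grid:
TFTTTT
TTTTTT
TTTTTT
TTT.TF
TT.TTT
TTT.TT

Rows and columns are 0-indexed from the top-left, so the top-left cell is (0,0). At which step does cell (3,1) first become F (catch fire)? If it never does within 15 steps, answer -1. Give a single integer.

Step 1: cell (3,1)='T' (+6 fires, +2 burnt)
Step 2: cell (3,1)='T' (+8 fires, +6 burnt)
Step 3: cell (3,1)='F' (+10 fires, +8 burnt)
  -> target ignites at step 3
Step 4: cell (3,1)='.' (+3 fires, +10 burnt)
Step 5: cell (3,1)='.' (+2 fires, +3 burnt)
Step 6: cell (3,1)='.' (+2 fires, +2 burnt)
Step 7: cell (3,1)='.' (+0 fires, +2 burnt)
  fire out at step 7

3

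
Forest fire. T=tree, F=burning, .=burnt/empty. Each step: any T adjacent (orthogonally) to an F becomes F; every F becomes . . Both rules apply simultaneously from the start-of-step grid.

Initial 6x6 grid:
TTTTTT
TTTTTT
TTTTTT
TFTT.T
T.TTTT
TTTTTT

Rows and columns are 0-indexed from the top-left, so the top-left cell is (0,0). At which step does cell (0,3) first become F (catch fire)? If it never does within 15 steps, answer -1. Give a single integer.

Step 1: cell (0,3)='T' (+3 fires, +1 burnt)
Step 2: cell (0,3)='T' (+6 fires, +3 burnt)
Step 3: cell (0,3)='T' (+7 fires, +6 burnt)
Step 4: cell (0,3)='T' (+7 fires, +7 burnt)
Step 5: cell (0,3)='F' (+5 fires, +7 burnt)
  -> target ignites at step 5
Step 6: cell (0,3)='.' (+4 fires, +5 burnt)
Step 7: cell (0,3)='.' (+1 fires, +4 burnt)
Step 8: cell (0,3)='.' (+0 fires, +1 burnt)
  fire out at step 8

5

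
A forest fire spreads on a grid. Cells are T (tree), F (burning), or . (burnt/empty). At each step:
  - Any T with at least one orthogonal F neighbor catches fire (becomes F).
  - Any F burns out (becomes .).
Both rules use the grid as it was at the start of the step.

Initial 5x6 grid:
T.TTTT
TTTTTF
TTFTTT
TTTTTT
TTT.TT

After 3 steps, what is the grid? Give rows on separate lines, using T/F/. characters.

Step 1: 7 trees catch fire, 2 burn out
  T.TTTF
  TTFTF.
  TF.FTF
  TTFTTT
  TTT.TT
Step 2: 10 trees catch fire, 7 burn out
  T.FTF.
  TF.F..
  F...F.
  TF.FTF
  TTF.TT
Step 3: 6 trees catch fire, 10 burn out
  T..F..
  F.....
  ......
  F...F.
  TF..TF

T..F..
F.....
......
F...F.
TF..TF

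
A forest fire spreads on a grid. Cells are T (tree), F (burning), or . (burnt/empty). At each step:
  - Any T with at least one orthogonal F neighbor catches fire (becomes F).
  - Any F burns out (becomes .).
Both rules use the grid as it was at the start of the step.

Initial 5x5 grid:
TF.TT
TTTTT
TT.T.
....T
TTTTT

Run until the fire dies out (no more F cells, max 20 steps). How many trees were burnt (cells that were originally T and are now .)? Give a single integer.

Step 1: +2 fires, +1 burnt (F count now 2)
Step 2: +3 fires, +2 burnt (F count now 3)
Step 3: +2 fires, +3 burnt (F count now 2)
Step 4: +3 fires, +2 burnt (F count now 3)
Step 5: +1 fires, +3 burnt (F count now 1)
Step 6: +0 fires, +1 burnt (F count now 0)
Fire out after step 6
Initially T: 17, now '.': 19
Total burnt (originally-T cells now '.'): 11

Answer: 11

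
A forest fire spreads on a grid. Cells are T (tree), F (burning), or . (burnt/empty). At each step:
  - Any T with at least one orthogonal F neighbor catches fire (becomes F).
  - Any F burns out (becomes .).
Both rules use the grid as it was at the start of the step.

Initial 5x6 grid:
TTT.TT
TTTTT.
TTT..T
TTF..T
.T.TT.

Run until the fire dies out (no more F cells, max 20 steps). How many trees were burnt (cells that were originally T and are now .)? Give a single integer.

Step 1: +2 fires, +1 burnt (F count now 2)
Step 2: +4 fires, +2 burnt (F count now 4)
Step 3: +4 fires, +4 burnt (F count now 4)
Step 4: +3 fires, +4 burnt (F count now 3)
Step 5: +2 fires, +3 burnt (F count now 2)
Step 6: +1 fires, +2 burnt (F count now 1)
Step 7: +0 fires, +1 burnt (F count now 0)
Fire out after step 7
Initially T: 20, now '.': 26
Total burnt (originally-T cells now '.'): 16

Answer: 16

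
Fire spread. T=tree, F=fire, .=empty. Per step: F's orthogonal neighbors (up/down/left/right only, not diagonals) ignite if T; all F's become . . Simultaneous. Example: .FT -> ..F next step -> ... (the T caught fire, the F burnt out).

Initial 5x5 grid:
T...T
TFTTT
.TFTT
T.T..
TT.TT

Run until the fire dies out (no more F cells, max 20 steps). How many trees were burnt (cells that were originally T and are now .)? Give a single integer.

Step 1: +5 fires, +2 burnt (F count now 5)
Step 2: +3 fires, +5 burnt (F count now 3)
Step 3: +1 fires, +3 burnt (F count now 1)
Step 4: +1 fires, +1 burnt (F count now 1)
Step 5: +0 fires, +1 burnt (F count now 0)
Fire out after step 5
Initially T: 15, now '.': 20
Total burnt (originally-T cells now '.'): 10

Answer: 10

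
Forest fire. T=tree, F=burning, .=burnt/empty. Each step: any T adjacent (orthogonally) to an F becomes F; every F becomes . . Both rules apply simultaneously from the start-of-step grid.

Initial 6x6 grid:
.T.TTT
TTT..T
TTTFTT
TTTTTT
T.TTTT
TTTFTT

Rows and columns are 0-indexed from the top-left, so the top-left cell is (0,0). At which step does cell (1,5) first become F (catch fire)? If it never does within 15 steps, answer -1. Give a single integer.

Step 1: cell (1,5)='T' (+6 fires, +2 burnt)
Step 2: cell (1,5)='T' (+9 fires, +6 burnt)
Step 3: cell (1,5)='F' (+7 fires, +9 burnt)
  -> target ignites at step 3
Step 4: cell (1,5)='.' (+5 fires, +7 burnt)
Step 5: cell (1,5)='.' (+1 fires, +5 burnt)
Step 6: cell (1,5)='.' (+1 fires, +1 burnt)
Step 7: cell (1,5)='.' (+0 fires, +1 burnt)
  fire out at step 7

3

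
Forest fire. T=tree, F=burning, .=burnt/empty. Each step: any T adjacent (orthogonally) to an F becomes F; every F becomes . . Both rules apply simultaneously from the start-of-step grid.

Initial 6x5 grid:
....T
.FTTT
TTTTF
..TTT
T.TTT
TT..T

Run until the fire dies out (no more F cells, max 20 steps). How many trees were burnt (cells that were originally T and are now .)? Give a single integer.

Answer: 15

Derivation:
Step 1: +5 fires, +2 burnt (F count now 5)
Step 2: +6 fires, +5 burnt (F count now 6)
Step 3: +3 fires, +6 burnt (F count now 3)
Step 4: +1 fires, +3 burnt (F count now 1)
Step 5: +0 fires, +1 burnt (F count now 0)
Fire out after step 5
Initially T: 18, now '.': 27
Total burnt (originally-T cells now '.'): 15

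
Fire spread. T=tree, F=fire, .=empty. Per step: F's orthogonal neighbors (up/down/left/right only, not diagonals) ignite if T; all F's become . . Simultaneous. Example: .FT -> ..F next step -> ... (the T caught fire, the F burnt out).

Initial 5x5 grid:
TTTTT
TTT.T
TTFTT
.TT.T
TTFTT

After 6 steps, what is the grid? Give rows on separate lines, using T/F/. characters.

Step 1: 6 trees catch fire, 2 burn out
  TTTTT
  TTF.T
  TF.FT
  .TF.T
  TF.FT
Step 2: 7 trees catch fire, 6 burn out
  TTFTT
  TF..T
  F...F
  .F..T
  F...F
Step 3: 5 trees catch fire, 7 burn out
  TF.FT
  F...F
  .....
  ....F
  .....
Step 4: 2 trees catch fire, 5 burn out
  F...F
  .....
  .....
  .....
  .....
Step 5: 0 trees catch fire, 2 burn out
  .....
  .....
  .....
  .....
  .....
Step 6: 0 trees catch fire, 0 burn out
  .....
  .....
  .....
  .....
  .....

.....
.....
.....
.....
.....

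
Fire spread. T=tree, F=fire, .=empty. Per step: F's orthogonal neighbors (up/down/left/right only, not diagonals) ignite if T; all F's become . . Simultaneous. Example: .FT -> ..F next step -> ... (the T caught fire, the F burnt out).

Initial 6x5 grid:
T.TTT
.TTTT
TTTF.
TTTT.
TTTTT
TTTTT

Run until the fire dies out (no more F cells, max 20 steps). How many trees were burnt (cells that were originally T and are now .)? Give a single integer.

Step 1: +3 fires, +1 burnt (F count now 3)
Step 2: +6 fires, +3 burnt (F count now 6)
Step 3: +8 fires, +6 burnt (F count now 8)
Step 4: +4 fires, +8 burnt (F count now 4)
Step 5: +2 fires, +4 burnt (F count now 2)
Step 6: +1 fires, +2 burnt (F count now 1)
Step 7: +0 fires, +1 burnt (F count now 0)
Fire out after step 7
Initially T: 25, now '.': 29
Total burnt (originally-T cells now '.'): 24

Answer: 24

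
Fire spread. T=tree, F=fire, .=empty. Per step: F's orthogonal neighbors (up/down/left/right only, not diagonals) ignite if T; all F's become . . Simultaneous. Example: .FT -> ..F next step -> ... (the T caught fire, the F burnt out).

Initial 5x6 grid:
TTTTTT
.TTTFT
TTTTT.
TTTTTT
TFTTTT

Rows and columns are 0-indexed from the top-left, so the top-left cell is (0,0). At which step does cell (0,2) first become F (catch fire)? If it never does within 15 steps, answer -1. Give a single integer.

Step 1: cell (0,2)='T' (+7 fires, +2 burnt)
Step 2: cell (0,2)='T' (+9 fires, +7 burnt)
Step 3: cell (0,2)='F' (+7 fires, +9 burnt)
  -> target ignites at step 3
Step 4: cell (0,2)='.' (+2 fires, +7 burnt)
Step 5: cell (0,2)='.' (+1 fires, +2 burnt)
Step 6: cell (0,2)='.' (+0 fires, +1 burnt)
  fire out at step 6

3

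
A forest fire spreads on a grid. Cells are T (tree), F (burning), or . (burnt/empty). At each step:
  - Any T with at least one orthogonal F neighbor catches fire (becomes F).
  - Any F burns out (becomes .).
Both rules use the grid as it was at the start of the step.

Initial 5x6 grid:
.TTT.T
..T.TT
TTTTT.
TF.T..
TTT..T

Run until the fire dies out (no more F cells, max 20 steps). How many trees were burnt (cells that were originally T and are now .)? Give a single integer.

Answer: 17

Derivation:
Step 1: +3 fires, +1 burnt (F count now 3)
Step 2: +4 fires, +3 burnt (F count now 4)
Step 3: +2 fires, +4 burnt (F count now 2)
Step 4: +3 fires, +2 burnt (F count now 3)
Step 5: +3 fires, +3 burnt (F count now 3)
Step 6: +1 fires, +3 burnt (F count now 1)
Step 7: +1 fires, +1 burnt (F count now 1)
Step 8: +0 fires, +1 burnt (F count now 0)
Fire out after step 8
Initially T: 18, now '.': 29
Total burnt (originally-T cells now '.'): 17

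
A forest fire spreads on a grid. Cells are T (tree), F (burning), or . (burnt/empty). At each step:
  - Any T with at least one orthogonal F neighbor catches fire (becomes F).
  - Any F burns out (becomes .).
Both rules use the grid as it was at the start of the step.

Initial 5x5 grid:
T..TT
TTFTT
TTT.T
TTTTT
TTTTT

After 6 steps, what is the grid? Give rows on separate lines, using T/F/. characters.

Step 1: 3 trees catch fire, 1 burn out
  T..TT
  TF.FT
  TTF.T
  TTTTT
  TTTTT
Step 2: 5 trees catch fire, 3 burn out
  T..FT
  F...F
  TF..T
  TTFTT
  TTTTT
Step 3: 7 trees catch fire, 5 burn out
  F...F
  .....
  F...F
  TF.FT
  TTFTT
Step 4: 4 trees catch fire, 7 burn out
  .....
  .....
  .....
  F...F
  TF.FT
Step 5: 2 trees catch fire, 4 burn out
  .....
  .....
  .....
  .....
  F...F
Step 6: 0 trees catch fire, 2 burn out
  .....
  .....
  .....
  .....
  .....

.....
.....
.....
.....
.....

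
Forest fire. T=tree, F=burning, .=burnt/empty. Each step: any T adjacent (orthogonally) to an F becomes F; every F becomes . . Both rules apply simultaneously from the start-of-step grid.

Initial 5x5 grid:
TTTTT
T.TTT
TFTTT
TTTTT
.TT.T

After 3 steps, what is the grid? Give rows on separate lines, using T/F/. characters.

Step 1: 3 trees catch fire, 1 burn out
  TTTTT
  T.TTT
  F.FTT
  TFTTT
  .TT.T
Step 2: 6 trees catch fire, 3 burn out
  TTTTT
  F.FTT
  ...FT
  F.FTT
  .FT.T
Step 3: 6 trees catch fire, 6 burn out
  FTFTT
  ...FT
  ....F
  ...FT
  ..F.T

FTFTT
...FT
....F
...FT
..F.T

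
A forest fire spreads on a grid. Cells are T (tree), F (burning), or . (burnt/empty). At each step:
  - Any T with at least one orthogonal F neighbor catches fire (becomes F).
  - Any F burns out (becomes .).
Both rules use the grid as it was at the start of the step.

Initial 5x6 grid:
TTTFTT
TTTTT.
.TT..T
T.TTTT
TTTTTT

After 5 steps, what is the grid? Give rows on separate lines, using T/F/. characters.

Step 1: 3 trees catch fire, 1 burn out
  TTF.FT
  TTTFT.
  .TT..T
  T.TTTT
  TTTTTT
Step 2: 4 trees catch fire, 3 burn out
  TF...F
  TTF.F.
  .TT..T
  T.TTTT
  TTTTTT
Step 3: 3 trees catch fire, 4 burn out
  F.....
  TF....
  .TF..T
  T.TTTT
  TTTTTT
Step 4: 3 trees catch fire, 3 burn out
  ......
  F.....
  .F...T
  T.FTTT
  TTTTTT
Step 5: 2 trees catch fire, 3 burn out
  ......
  ......
  .....T
  T..FTT
  TTFTTT

......
......
.....T
T..FTT
TTFTTT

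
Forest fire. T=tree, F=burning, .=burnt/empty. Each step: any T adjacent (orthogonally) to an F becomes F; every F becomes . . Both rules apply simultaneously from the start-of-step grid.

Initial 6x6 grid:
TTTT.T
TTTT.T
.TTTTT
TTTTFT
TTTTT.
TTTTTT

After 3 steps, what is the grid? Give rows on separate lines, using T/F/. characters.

Step 1: 4 trees catch fire, 1 burn out
  TTTT.T
  TTTT.T
  .TTTFT
  TTTF.F
  TTTTF.
  TTTTTT
Step 2: 5 trees catch fire, 4 burn out
  TTTT.T
  TTTT.T
  .TTF.F
  TTF...
  TTTF..
  TTTTFT
Step 3: 7 trees catch fire, 5 burn out
  TTTT.T
  TTTF.F
  .TF...
  TF....
  TTF...
  TTTF.F

TTTT.T
TTTF.F
.TF...
TF....
TTF...
TTTF.F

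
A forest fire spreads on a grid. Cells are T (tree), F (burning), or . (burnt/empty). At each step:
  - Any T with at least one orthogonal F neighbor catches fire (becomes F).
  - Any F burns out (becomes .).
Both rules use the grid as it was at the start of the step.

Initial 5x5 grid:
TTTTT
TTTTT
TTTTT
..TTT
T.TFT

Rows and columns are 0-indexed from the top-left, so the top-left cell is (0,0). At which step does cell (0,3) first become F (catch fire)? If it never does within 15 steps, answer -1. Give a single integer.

Step 1: cell (0,3)='T' (+3 fires, +1 burnt)
Step 2: cell (0,3)='T' (+3 fires, +3 burnt)
Step 3: cell (0,3)='T' (+3 fires, +3 burnt)
Step 4: cell (0,3)='F' (+4 fires, +3 burnt)
  -> target ignites at step 4
Step 5: cell (0,3)='.' (+4 fires, +4 burnt)
Step 6: cell (0,3)='.' (+2 fires, +4 burnt)
Step 7: cell (0,3)='.' (+1 fires, +2 burnt)
Step 8: cell (0,3)='.' (+0 fires, +1 burnt)
  fire out at step 8

4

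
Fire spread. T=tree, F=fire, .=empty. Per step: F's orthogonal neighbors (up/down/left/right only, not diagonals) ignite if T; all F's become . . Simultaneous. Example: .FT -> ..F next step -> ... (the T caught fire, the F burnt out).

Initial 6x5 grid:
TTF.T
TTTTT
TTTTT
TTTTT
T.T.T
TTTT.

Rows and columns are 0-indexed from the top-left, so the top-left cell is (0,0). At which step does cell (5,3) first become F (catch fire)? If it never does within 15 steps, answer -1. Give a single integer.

Step 1: cell (5,3)='T' (+2 fires, +1 burnt)
Step 2: cell (5,3)='T' (+4 fires, +2 burnt)
Step 3: cell (5,3)='T' (+5 fires, +4 burnt)
Step 4: cell (5,3)='T' (+6 fires, +5 burnt)
Step 5: cell (5,3)='T' (+3 fires, +6 burnt)
Step 6: cell (5,3)='F' (+4 fires, +3 burnt)
  -> target ignites at step 6
Step 7: cell (5,3)='.' (+1 fires, +4 burnt)
Step 8: cell (5,3)='.' (+0 fires, +1 burnt)
  fire out at step 8

6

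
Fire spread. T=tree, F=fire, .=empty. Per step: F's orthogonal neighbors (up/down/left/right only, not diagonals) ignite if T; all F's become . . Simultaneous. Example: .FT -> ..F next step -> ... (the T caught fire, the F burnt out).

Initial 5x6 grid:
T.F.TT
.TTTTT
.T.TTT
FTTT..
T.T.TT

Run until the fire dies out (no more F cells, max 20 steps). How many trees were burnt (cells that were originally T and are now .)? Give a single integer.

Answer: 16

Derivation:
Step 1: +3 fires, +2 burnt (F count now 3)
Step 2: +4 fires, +3 burnt (F count now 4)
Step 3: +4 fires, +4 burnt (F count now 4)
Step 4: +3 fires, +4 burnt (F count now 3)
Step 5: +2 fires, +3 burnt (F count now 2)
Step 6: +0 fires, +2 burnt (F count now 0)
Fire out after step 6
Initially T: 19, now '.': 27
Total burnt (originally-T cells now '.'): 16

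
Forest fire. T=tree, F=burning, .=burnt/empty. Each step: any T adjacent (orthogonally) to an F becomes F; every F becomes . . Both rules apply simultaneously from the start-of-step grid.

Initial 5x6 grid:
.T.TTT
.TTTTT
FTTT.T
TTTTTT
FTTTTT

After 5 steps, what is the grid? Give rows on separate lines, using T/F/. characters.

Step 1: 3 trees catch fire, 2 burn out
  .T.TTT
  .TTTTT
  .FTT.T
  FTTTTT
  .FTTTT
Step 2: 4 trees catch fire, 3 burn out
  .T.TTT
  .FTTTT
  ..FT.T
  .FTTTT
  ..FTTT
Step 3: 5 trees catch fire, 4 burn out
  .F.TTT
  ..FTTT
  ...F.T
  ..FTTT
  ...FTT
Step 4: 3 trees catch fire, 5 burn out
  ...TTT
  ...FTT
  .....T
  ...FTT
  ....FT
Step 5: 4 trees catch fire, 3 burn out
  ...FTT
  ....FT
  .....T
  ....FT
  .....F

...FTT
....FT
.....T
....FT
.....F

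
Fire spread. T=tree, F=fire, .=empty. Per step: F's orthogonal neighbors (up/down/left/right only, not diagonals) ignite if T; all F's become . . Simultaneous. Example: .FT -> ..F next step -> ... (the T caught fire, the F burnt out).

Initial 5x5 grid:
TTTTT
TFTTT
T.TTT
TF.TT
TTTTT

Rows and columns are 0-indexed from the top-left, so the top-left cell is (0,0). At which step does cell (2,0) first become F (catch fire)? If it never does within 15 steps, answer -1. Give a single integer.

Step 1: cell (2,0)='T' (+5 fires, +2 burnt)
Step 2: cell (2,0)='F' (+7 fires, +5 burnt)
  -> target ignites at step 2
Step 3: cell (2,0)='.' (+4 fires, +7 burnt)
Step 4: cell (2,0)='.' (+4 fires, +4 burnt)
Step 5: cell (2,0)='.' (+1 fires, +4 burnt)
Step 6: cell (2,0)='.' (+0 fires, +1 burnt)
  fire out at step 6

2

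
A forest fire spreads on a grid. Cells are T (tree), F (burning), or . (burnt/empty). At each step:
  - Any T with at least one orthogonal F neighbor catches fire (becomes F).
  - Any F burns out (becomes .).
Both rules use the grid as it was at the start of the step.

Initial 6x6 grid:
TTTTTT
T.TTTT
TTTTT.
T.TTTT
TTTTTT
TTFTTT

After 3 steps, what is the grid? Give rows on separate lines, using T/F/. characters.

Step 1: 3 trees catch fire, 1 burn out
  TTTTTT
  T.TTTT
  TTTTT.
  T.TTTT
  TTFTTT
  TF.FTT
Step 2: 5 trees catch fire, 3 burn out
  TTTTTT
  T.TTTT
  TTTTT.
  T.FTTT
  TF.FTT
  F...FT
Step 3: 5 trees catch fire, 5 burn out
  TTTTTT
  T.TTTT
  TTFTT.
  T..FTT
  F...FT
  .....F

TTTTTT
T.TTTT
TTFTT.
T..FTT
F...FT
.....F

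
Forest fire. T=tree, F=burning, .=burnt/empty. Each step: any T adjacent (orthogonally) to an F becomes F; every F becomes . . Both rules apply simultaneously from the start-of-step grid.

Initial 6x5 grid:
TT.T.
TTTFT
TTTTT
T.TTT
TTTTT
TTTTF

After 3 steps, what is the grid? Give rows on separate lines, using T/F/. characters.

Step 1: 6 trees catch fire, 2 burn out
  TT.F.
  TTF.F
  TTTFT
  T.TTT
  TTTTF
  TTTF.
Step 2: 7 trees catch fire, 6 burn out
  TT...
  TF...
  TTF.F
  T.TFF
  TTTF.
  TTF..
Step 3: 6 trees catch fire, 7 burn out
  TF...
  F....
  TF...
  T.F..
  TTF..
  TF...

TF...
F....
TF...
T.F..
TTF..
TF...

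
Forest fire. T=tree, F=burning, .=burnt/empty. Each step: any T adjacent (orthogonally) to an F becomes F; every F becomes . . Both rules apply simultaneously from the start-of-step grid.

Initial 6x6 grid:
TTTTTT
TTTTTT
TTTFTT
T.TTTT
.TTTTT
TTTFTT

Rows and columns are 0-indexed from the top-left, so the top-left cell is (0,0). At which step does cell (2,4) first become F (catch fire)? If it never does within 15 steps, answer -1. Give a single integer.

Step 1: cell (2,4)='F' (+7 fires, +2 burnt)
  -> target ignites at step 1
Step 2: cell (2,4)='.' (+11 fires, +7 burnt)
Step 3: cell (2,4)='.' (+9 fires, +11 burnt)
Step 4: cell (2,4)='.' (+4 fires, +9 burnt)
Step 5: cell (2,4)='.' (+1 fires, +4 burnt)
Step 6: cell (2,4)='.' (+0 fires, +1 burnt)
  fire out at step 6

1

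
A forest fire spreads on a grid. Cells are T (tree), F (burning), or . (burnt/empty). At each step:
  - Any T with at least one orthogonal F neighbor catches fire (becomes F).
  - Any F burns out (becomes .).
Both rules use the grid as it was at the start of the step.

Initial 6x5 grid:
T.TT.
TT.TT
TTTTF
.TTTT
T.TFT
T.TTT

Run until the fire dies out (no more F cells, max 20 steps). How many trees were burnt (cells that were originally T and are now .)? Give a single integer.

Step 1: +7 fires, +2 burnt (F count now 7)
Step 2: +5 fires, +7 burnt (F count now 5)
Step 3: +3 fires, +5 burnt (F count now 3)
Step 4: +3 fires, +3 burnt (F count now 3)
Step 5: +1 fires, +3 burnt (F count now 1)
Step 6: +1 fires, +1 burnt (F count now 1)
Step 7: +0 fires, +1 burnt (F count now 0)
Fire out after step 7
Initially T: 22, now '.': 28
Total burnt (originally-T cells now '.'): 20

Answer: 20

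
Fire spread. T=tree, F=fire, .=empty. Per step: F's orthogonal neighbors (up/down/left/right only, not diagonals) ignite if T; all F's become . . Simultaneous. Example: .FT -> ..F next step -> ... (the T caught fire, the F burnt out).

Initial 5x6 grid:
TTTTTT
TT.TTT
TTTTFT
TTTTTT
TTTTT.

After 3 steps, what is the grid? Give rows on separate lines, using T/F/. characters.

Step 1: 4 trees catch fire, 1 burn out
  TTTTTT
  TT.TFT
  TTTF.F
  TTTTFT
  TTTTT.
Step 2: 7 trees catch fire, 4 burn out
  TTTTFT
  TT.F.F
  TTF...
  TTTF.F
  TTTTF.
Step 3: 5 trees catch fire, 7 burn out
  TTTF.F
  TT....
  TF....
  TTF...
  TTTF..

TTTF.F
TT....
TF....
TTF...
TTTF..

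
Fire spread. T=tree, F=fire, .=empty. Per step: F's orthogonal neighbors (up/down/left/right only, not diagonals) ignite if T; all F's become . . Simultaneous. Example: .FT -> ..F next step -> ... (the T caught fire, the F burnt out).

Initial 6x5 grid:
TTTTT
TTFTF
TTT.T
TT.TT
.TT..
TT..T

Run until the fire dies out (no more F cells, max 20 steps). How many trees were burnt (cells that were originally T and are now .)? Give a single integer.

Answer: 20

Derivation:
Step 1: +6 fires, +2 burnt (F count now 6)
Step 2: +5 fires, +6 burnt (F count now 5)
Step 3: +4 fires, +5 burnt (F count now 4)
Step 4: +2 fires, +4 burnt (F count now 2)
Step 5: +2 fires, +2 burnt (F count now 2)
Step 6: +1 fires, +2 burnt (F count now 1)
Step 7: +0 fires, +1 burnt (F count now 0)
Fire out after step 7
Initially T: 21, now '.': 29
Total burnt (originally-T cells now '.'): 20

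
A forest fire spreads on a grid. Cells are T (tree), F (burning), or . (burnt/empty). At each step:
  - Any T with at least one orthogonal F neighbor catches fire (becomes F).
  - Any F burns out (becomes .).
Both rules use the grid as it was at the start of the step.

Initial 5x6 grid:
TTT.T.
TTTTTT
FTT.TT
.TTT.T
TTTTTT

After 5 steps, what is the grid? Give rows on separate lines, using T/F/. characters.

Step 1: 2 trees catch fire, 1 burn out
  TTT.T.
  FTTTTT
  .FT.TT
  .TTT.T
  TTTTTT
Step 2: 4 trees catch fire, 2 burn out
  FTT.T.
  .FTTTT
  ..F.TT
  .FTT.T
  TTTTTT
Step 3: 4 trees catch fire, 4 burn out
  .FT.T.
  ..FTTT
  ....TT
  ..FT.T
  TFTTTT
Step 4: 5 trees catch fire, 4 burn out
  ..F.T.
  ...FTT
  ....TT
  ...F.T
  F.FTTT
Step 5: 2 trees catch fire, 5 burn out
  ....T.
  ....FT
  ....TT
  .....T
  ...FTT

....T.
....FT
....TT
.....T
...FTT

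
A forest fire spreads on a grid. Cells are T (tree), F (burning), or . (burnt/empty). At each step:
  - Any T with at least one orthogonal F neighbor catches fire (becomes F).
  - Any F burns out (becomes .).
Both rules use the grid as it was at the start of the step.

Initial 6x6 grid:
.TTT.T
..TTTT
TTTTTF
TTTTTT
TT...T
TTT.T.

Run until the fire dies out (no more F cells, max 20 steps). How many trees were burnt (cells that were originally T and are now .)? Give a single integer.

Step 1: +3 fires, +1 burnt (F count now 3)
Step 2: +5 fires, +3 burnt (F count now 5)
Step 3: +3 fires, +5 burnt (F count now 3)
Step 4: +4 fires, +3 burnt (F count now 4)
Step 5: +3 fires, +4 burnt (F count now 3)
Step 6: +3 fires, +3 burnt (F count now 3)
Step 7: +2 fires, +3 burnt (F count now 2)
Step 8: +2 fires, +2 burnt (F count now 2)
Step 9: +0 fires, +2 burnt (F count now 0)
Fire out after step 9
Initially T: 26, now '.': 35
Total burnt (originally-T cells now '.'): 25

Answer: 25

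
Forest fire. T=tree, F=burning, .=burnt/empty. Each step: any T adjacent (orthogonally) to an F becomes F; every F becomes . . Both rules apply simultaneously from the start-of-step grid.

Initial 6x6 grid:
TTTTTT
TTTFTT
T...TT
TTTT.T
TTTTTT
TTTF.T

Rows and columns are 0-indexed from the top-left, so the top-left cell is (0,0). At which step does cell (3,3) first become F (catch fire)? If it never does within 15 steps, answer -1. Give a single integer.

Step 1: cell (3,3)='T' (+5 fires, +2 burnt)
Step 2: cell (3,3)='F' (+9 fires, +5 burnt)
  -> target ignites at step 2
Step 3: cell (3,3)='.' (+8 fires, +9 burnt)
Step 4: cell (3,3)='.' (+6 fires, +8 burnt)
Step 5: cell (3,3)='.' (+1 fires, +6 burnt)
Step 6: cell (3,3)='.' (+0 fires, +1 burnt)
  fire out at step 6

2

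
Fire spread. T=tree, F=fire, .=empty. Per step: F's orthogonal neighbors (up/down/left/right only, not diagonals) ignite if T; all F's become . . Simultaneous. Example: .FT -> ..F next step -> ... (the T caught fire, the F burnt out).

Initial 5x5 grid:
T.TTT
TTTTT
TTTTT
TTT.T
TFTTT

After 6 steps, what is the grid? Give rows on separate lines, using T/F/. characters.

Step 1: 3 trees catch fire, 1 burn out
  T.TTT
  TTTTT
  TTTTT
  TFT.T
  F.FTT
Step 2: 4 trees catch fire, 3 burn out
  T.TTT
  TTTTT
  TFTTT
  F.F.T
  ...FT
Step 3: 4 trees catch fire, 4 burn out
  T.TTT
  TFTTT
  F.FTT
  ....T
  ....F
Step 4: 4 trees catch fire, 4 burn out
  T.TTT
  F.FTT
  ...FT
  ....F
  .....
Step 5: 4 trees catch fire, 4 burn out
  F.FTT
  ...FT
  ....F
  .....
  .....
Step 6: 2 trees catch fire, 4 burn out
  ...FT
  ....F
  .....
  .....
  .....

...FT
....F
.....
.....
.....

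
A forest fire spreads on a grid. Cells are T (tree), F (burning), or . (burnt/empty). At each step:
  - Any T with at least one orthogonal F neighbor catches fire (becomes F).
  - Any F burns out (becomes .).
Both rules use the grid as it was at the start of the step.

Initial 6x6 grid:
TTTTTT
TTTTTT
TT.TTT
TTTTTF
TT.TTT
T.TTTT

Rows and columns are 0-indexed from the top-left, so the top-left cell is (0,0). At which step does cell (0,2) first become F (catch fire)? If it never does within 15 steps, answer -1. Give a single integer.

Step 1: cell (0,2)='T' (+3 fires, +1 burnt)
Step 2: cell (0,2)='T' (+5 fires, +3 burnt)
Step 3: cell (0,2)='T' (+6 fires, +5 burnt)
Step 4: cell (0,2)='T' (+4 fires, +6 burnt)
Step 5: cell (0,2)='T' (+6 fires, +4 burnt)
Step 6: cell (0,2)='F' (+4 fires, +6 burnt)
  -> target ignites at step 6
Step 7: cell (0,2)='.' (+3 fires, +4 burnt)
Step 8: cell (0,2)='.' (+1 fires, +3 burnt)
Step 9: cell (0,2)='.' (+0 fires, +1 burnt)
  fire out at step 9

6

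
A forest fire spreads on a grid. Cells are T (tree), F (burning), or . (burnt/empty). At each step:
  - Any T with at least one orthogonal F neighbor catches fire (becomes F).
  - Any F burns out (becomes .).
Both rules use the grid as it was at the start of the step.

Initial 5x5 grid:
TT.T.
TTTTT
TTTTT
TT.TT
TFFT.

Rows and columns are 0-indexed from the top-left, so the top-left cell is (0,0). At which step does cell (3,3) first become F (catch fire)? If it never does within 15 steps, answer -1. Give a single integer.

Step 1: cell (3,3)='T' (+3 fires, +2 burnt)
Step 2: cell (3,3)='F' (+3 fires, +3 burnt)
  -> target ignites at step 2
Step 3: cell (3,3)='.' (+5 fires, +3 burnt)
Step 4: cell (3,3)='.' (+5 fires, +5 burnt)
Step 5: cell (3,3)='.' (+3 fires, +5 burnt)
Step 6: cell (3,3)='.' (+0 fires, +3 burnt)
  fire out at step 6

2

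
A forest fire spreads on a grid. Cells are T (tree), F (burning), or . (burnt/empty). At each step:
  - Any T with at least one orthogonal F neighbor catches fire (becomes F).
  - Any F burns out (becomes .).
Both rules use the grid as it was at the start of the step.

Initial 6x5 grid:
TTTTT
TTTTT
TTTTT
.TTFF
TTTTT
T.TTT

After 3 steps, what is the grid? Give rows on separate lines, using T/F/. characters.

Step 1: 5 trees catch fire, 2 burn out
  TTTTT
  TTTTT
  TTTFF
  .TF..
  TTTFF
  T.TTT
Step 2: 7 trees catch fire, 5 burn out
  TTTTT
  TTTFF
  TTF..
  .F...
  TTF..
  T.TFF
Step 3: 6 trees catch fire, 7 burn out
  TTTFF
  TTF..
  TF...
  .....
  TF...
  T.F..

TTTFF
TTF..
TF...
.....
TF...
T.F..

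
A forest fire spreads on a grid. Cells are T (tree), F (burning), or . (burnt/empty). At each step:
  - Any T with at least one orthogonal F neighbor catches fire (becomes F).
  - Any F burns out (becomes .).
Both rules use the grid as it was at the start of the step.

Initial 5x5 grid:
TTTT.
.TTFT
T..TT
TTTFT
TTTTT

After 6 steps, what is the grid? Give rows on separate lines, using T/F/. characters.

Step 1: 7 trees catch fire, 2 burn out
  TTTF.
  .TF.F
  T..FT
  TTF.F
  TTTFT
Step 2: 6 trees catch fire, 7 burn out
  TTF..
  .F...
  T...F
  TF...
  TTF.F
Step 3: 3 trees catch fire, 6 burn out
  TF...
  .....
  T....
  F....
  TF...
Step 4: 3 trees catch fire, 3 burn out
  F....
  .....
  F....
  .....
  F....
Step 5: 0 trees catch fire, 3 burn out
  .....
  .....
  .....
  .....
  .....
Step 6: 0 trees catch fire, 0 burn out
  .....
  .....
  .....
  .....
  .....

.....
.....
.....
.....
.....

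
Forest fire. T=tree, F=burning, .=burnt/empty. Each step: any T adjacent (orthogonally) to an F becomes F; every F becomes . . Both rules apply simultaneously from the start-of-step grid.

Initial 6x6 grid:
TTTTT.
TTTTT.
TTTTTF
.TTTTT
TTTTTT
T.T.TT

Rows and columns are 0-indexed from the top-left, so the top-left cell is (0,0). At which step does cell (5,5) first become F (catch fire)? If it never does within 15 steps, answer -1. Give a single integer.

Step 1: cell (5,5)='T' (+2 fires, +1 burnt)
Step 2: cell (5,5)='T' (+4 fires, +2 burnt)
Step 3: cell (5,5)='F' (+6 fires, +4 burnt)
  -> target ignites at step 3
Step 4: cell (5,5)='.' (+6 fires, +6 burnt)
Step 5: cell (5,5)='.' (+5 fires, +6 burnt)
Step 6: cell (5,5)='.' (+4 fires, +5 burnt)
Step 7: cell (5,5)='.' (+2 fires, +4 burnt)
Step 8: cell (5,5)='.' (+1 fires, +2 burnt)
Step 9: cell (5,5)='.' (+0 fires, +1 burnt)
  fire out at step 9

3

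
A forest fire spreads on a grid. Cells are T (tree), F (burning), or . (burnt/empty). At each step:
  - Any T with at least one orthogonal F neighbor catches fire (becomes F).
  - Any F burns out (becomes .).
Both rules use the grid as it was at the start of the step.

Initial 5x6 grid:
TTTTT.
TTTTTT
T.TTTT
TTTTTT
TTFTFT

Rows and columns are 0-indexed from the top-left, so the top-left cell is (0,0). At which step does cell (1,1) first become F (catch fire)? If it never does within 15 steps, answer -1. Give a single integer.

Step 1: cell (1,1)='T' (+5 fires, +2 burnt)
Step 2: cell (1,1)='T' (+6 fires, +5 burnt)
Step 3: cell (1,1)='T' (+5 fires, +6 burnt)
Step 4: cell (1,1)='F' (+6 fires, +5 burnt)
  -> target ignites at step 4
Step 5: cell (1,1)='.' (+3 fires, +6 burnt)
Step 6: cell (1,1)='.' (+1 fires, +3 burnt)
Step 7: cell (1,1)='.' (+0 fires, +1 burnt)
  fire out at step 7

4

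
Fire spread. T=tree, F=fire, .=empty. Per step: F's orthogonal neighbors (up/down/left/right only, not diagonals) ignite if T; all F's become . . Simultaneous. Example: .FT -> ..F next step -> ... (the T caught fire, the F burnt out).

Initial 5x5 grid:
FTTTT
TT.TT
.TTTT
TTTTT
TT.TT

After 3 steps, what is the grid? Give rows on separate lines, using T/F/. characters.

Step 1: 2 trees catch fire, 1 burn out
  .FTTT
  FT.TT
  .TTTT
  TTTTT
  TT.TT
Step 2: 2 trees catch fire, 2 burn out
  ..FTT
  .F.TT
  .TTTT
  TTTTT
  TT.TT
Step 3: 2 trees catch fire, 2 burn out
  ...FT
  ...TT
  .FTTT
  TTTTT
  TT.TT

...FT
...TT
.FTTT
TTTTT
TT.TT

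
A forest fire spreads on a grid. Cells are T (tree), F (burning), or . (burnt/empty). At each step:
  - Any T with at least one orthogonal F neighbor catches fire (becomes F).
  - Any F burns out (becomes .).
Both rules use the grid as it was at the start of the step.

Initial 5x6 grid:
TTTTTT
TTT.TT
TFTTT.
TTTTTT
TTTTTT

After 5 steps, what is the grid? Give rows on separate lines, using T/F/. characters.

Step 1: 4 trees catch fire, 1 burn out
  TTTTTT
  TFT.TT
  F.FTT.
  TFTTTT
  TTTTTT
Step 2: 7 trees catch fire, 4 burn out
  TFTTTT
  F.F.TT
  ...FT.
  F.FTTT
  TFTTTT
Step 3: 6 trees catch fire, 7 burn out
  F.FTTT
  ....TT
  ....F.
  ...FTT
  F.FTTT
Step 4: 4 trees catch fire, 6 burn out
  ...FTT
  ....FT
  ......
  ....FT
  ...FTT
Step 5: 4 trees catch fire, 4 burn out
  ....FT
  .....F
  ......
  .....F
  ....FT

....FT
.....F
......
.....F
....FT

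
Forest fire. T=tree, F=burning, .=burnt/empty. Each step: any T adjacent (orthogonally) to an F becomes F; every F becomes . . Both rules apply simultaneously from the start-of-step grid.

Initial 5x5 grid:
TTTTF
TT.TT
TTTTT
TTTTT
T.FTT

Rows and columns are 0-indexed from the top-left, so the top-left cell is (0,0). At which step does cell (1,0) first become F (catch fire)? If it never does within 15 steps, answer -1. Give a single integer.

Step 1: cell (1,0)='T' (+4 fires, +2 burnt)
Step 2: cell (1,0)='T' (+7 fires, +4 burnt)
Step 3: cell (1,0)='T' (+5 fires, +7 burnt)
Step 4: cell (1,0)='T' (+4 fires, +5 burnt)
Step 5: cell (1,0)='F' (+1 fires, +4 burnt)
  -> target ignites at step 5
Step 6: cell (1,0)='.' (+0 fires, +1 burnt)
  fire out at step 6

5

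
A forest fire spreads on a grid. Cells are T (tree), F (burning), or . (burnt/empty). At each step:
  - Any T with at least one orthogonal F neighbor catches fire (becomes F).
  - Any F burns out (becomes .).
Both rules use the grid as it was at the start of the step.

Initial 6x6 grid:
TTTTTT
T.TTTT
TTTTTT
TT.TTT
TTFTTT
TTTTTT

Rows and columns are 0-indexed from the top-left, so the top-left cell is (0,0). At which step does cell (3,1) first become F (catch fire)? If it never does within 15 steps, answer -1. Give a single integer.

Step 1: cell (3,1)='T' (+3 fires, +1 burnt)
Step 2: cell (3,1)='F' (+6 fires, +3 burnt)
  -> target ignites at step 2
Step 3: cell (3,1)='.' (+7 fires, +6 burnt)
Step 4: cell (3,1)='.' (+6 fires, +7 burnt)
Step 5: cell (3,1)='.' (+5 fires, +6 burnt)
Step 6: cell (3,1)='.' (+4 fires, +5 burnt)
Step 7: cell (3,1)='.' (+2 fires, +4 burnt)
Step 8: cell (3,1)='.' (+0 fires, +2 burnt)
  fire out at step 8

2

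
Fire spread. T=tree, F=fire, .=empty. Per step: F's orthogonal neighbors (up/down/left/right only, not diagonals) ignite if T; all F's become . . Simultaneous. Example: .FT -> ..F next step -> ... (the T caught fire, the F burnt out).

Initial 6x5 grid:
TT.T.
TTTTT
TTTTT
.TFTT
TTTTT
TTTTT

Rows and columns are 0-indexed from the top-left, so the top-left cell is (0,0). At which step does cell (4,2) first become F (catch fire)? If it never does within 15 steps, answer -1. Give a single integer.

Step 1: cell (4,2)='F' (+4 fires, +1 burnt)
  -> target ignites at step 1
Step 2: cell (4,2)='.' (+7 fires, +4 burnt)
Step 3: cell (4,2)='.' (+8 fires, +7 burnt)
Step 4: cell (4,2)='.' (+6 fires, +8 burnt)
Step 5: cell (4,2)='.' (+1 fires, +6 burnt)
Step 6: cell (4,2)='.' (+0 fires, +1 burnt)
  fire out at step 6

1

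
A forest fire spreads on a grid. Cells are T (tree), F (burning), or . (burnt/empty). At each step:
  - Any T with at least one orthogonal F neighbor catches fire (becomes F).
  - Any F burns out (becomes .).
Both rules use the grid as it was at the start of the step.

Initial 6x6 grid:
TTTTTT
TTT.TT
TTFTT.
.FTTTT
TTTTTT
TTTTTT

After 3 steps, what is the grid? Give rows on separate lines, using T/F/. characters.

Step 1: 5 trees catch fire, 2 burn out
  TTTTTT
  TTF.TT
  TF.FT.
  ..FTTT
  TFTTTT
  TTTTTT
Step 2: 8 trees catch fire, 5 burn out
  TTFTTT
  TF..TT
  F...F.
  ...FTT
  F.FTTT
  TFTTTT
Step 3: 8 trees catch fire, 8 burn out
  TF.FTT
  F...FT
  ......
  ....FT
  ...FTT
  F.FTTT

TF.FTT
F...FT
......
....FT
...FTT
F.FTTT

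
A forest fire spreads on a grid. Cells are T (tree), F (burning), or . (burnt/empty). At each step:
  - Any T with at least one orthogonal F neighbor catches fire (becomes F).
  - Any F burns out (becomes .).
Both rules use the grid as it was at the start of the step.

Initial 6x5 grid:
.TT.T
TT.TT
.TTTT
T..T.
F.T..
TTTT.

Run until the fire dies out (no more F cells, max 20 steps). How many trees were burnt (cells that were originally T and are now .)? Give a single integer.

Step 1: +2 fires, +1 burnt (F count now 2)
Step 2: +1 fires, +2 burnt (F count now 1)
Step 3: +1 fires, +1 burnt (F count now 1)
Step 4: +2 fires, +1 burnt (F count now 2)
Step 5: +0 fires, +2 burnt (F count now 0)
Fire out after step 5
Initially T: 18, now '.': 18
Total burnt (originally-T cells now '.'): 6

Answer: 6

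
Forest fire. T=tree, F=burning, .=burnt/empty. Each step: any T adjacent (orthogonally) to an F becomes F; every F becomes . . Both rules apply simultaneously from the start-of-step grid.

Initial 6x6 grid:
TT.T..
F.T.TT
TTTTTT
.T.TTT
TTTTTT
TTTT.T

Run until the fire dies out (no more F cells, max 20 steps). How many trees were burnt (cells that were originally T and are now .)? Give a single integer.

Step 1: +2 fires, +1 burnt (F count now 2)
Step 2: +2 fires, +2 burnt (F count now 2)
Step 3: +2 fires, +2 burnt (F count now 2)
Step 4: +3 fires, +2 burnt (F count now 3)
Step 5: +5 fires, +3 burnt (F count now 5)
Step 6: +6 fires, +5 burnt (F count now 6)
Step 7: +4 fires, +6 burnt (F count now 4)
Step 8: +1 fires, +4 burnt (F count now 1)
Step 9: +1 fires, +1 burnt (F count now 1)
Step 10: +0 fires, +1 burnt (F count now 0)
Fire out after step 10
Initially T: 27, now '.': 35
Total burnt (originally-T cells now '.'): 26

Answer: 26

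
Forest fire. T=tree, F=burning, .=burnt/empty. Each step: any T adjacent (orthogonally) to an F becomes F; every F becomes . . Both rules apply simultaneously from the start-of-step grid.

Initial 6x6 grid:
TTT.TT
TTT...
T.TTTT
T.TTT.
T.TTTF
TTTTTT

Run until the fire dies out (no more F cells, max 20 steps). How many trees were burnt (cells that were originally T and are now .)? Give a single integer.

Answer: 25

Derivation:
Step 1: +2 fires, +1 burnt (F count now 2)
Step 2: +3 fires, +2 burnt (F count now 3)
Step 3: +4 fires, +3 burnt (F count now 4)
Step 4: +4 fires, +4 burnt (F count now 4)
Step 5: +2 fires, +4 burnt (F count now 2)
Step 6: +2 fires, +2 burnt (F count now 2)
Step 7: +3 fires, +2 burnt (F count now 3)
Step 8: +3 fires, +3 burnt (F count now 3)
Step 9: +2 fires, +3 burnt (F count now 2)
Step 10: +0 fires, +2 burnt (F count now 0)
Fire out after step 10
Initially T: 27, now '.': 34
Total burnt (originally-T cells now '.'): 25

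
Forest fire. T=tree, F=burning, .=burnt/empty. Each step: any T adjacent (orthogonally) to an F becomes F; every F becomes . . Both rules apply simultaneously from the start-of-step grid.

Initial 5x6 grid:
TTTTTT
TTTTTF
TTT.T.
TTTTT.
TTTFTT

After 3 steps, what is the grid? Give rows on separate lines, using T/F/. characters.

Step 1: 5 trees catch fire, 2 burn out
  TTTTTF
  TTTTF.
  TTT.T.
  TTTFT.
  TTF.FT
Step 2: 7 trees catch fire, 5 burn out
  TTTTF.
  TTTF..
  TTT.F.
  TTF.F.
  TF...F
Step 3: 5 trees catch fire, 7 burn out
  TTTF..
  TTF...
  TTF...
  TF....
  F.....

TTTF..
TTF...
TTF...
TF....
F.....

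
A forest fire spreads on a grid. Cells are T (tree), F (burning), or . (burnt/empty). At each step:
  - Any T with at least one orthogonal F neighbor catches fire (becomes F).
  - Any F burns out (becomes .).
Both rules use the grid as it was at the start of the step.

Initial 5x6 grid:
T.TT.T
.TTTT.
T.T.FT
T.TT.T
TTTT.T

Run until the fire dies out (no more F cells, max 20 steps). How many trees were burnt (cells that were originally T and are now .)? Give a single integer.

Answer: 18

Derivation:
Step 1: +2 fires, +1 burnt (F count now 2)
Step 2: +2 fires, +2 burnt (F count now 2)
Step 3: +3 fires, +2 burnt (F count now 3)
Step 4: +3 fires, +3 burnt (F count now 3)
Step 5: +1 fires, +3 burnt (F count now 1)
Step 6: +2 fires, +1 burnt (F count now 2)
Step 7: +2 fires, +2 burnt (F count now 2)
Step 8: +1 fires, +2 burnt (F count now 1)
Step 9: +1 fires, +1 burnt (F count now 1)
Step 10: +1 fires, +1 burnt (F count now 1)
Step 11: +0 fires, +1 burnt (F count now 0)
Fire out after step 11
Initially T: 20, now '.': 28
Total burnt (originally-T cells now '.'): 18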